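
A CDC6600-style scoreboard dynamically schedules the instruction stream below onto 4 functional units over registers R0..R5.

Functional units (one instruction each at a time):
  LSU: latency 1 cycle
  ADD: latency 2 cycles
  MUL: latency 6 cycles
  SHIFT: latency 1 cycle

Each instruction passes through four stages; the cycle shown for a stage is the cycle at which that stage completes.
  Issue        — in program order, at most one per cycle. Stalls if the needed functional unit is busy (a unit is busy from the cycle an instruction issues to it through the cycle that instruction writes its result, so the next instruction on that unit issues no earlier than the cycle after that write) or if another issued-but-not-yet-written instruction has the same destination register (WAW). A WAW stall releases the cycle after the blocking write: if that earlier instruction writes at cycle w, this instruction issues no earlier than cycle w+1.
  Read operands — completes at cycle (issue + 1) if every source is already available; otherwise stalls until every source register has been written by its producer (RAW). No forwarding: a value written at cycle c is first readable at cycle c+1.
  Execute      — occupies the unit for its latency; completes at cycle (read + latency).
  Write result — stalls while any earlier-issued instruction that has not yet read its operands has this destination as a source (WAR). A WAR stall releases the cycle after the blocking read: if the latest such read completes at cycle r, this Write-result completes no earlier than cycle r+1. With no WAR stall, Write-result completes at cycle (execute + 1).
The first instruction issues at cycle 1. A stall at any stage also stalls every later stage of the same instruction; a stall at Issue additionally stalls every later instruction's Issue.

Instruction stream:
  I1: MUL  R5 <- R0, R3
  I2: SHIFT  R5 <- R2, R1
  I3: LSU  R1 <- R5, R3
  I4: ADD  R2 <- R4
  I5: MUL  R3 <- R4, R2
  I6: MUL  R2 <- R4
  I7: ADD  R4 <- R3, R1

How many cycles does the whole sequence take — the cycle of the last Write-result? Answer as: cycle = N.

[I1] 1/2/8/9
[I2] 10/11/12/13  (WAW R5: wait I1 write@9)
[I3] 11/14/15/16  (RAW R5: wait I2 write@13)
[I4] 12/13/15/16
[I5] 13/17/23/24  (RAW R2: wait I4 write@16)
[I6] 25/26/32/33  (struct: MUL busy until I5 writes@24)
[I7] 26/27/29/30

cycle = 33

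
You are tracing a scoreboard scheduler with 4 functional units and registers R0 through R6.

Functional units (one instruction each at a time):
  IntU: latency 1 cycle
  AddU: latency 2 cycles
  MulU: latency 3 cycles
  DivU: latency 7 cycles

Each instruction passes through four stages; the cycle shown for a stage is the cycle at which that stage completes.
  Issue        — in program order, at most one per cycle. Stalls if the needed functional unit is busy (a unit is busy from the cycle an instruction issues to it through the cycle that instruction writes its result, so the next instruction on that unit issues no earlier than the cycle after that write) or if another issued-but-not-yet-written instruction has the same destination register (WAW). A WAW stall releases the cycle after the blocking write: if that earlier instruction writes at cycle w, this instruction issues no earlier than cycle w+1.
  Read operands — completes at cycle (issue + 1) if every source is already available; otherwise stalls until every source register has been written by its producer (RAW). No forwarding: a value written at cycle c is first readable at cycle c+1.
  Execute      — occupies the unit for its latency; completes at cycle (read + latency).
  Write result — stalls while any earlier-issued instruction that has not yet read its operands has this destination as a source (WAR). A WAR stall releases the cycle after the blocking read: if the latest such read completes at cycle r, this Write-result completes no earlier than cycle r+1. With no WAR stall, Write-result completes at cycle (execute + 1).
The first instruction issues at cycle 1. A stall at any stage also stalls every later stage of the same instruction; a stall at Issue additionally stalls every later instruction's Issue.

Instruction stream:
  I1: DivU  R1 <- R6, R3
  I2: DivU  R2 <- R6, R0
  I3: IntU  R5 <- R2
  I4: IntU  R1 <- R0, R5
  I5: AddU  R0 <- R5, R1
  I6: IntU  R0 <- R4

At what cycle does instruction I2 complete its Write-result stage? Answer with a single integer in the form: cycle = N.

cycle = 20

t=1  I1 dispatched to DivU
t=2  I1 operands ready
t=9  I1 complete
t=10  R1←I1
t=11  I2 dispatched to DivU
t=12  I2 operands ready | I3 dispatched to IntU
t=19  I2 complete
t=20  R2←I2
t=21  I3 operands ready
t=22  I3 complete
t=23  R5←I3
t=24  I4 dispatched to IntU
t=25  I4 operands ready | I5 dispatched to AddU
t=26  I4 complete
t=27  R1←I4
t=28  I5 operands ready
t=30  I5 complete
t=31  R0←I5
t=32  I6 dispatched to IntU
t=33  I6 operands ready
t=34  I6 complete
t=35  R0←I6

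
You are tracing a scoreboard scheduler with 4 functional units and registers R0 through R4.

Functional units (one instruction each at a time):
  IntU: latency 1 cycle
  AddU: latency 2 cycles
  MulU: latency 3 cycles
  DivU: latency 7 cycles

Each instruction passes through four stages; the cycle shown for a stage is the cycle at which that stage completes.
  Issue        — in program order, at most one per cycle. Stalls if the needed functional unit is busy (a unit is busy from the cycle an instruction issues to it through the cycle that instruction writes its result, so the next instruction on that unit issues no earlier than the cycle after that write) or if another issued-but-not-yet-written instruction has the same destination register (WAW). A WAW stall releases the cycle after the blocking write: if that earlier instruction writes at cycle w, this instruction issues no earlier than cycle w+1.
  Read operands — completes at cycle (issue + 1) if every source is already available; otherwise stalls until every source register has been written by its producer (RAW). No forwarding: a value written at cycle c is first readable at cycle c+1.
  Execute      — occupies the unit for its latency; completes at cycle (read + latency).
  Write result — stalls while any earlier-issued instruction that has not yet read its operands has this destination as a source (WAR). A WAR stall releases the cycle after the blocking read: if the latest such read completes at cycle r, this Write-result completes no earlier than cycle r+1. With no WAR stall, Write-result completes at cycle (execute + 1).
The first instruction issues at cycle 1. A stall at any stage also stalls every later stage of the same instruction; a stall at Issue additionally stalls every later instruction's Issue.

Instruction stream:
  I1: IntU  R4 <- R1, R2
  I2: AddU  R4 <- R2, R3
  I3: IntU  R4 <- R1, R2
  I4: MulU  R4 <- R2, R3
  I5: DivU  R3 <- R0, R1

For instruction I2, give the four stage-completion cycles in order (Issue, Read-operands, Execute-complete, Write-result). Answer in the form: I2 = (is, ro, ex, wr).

I2 = (5, 6, 8, 9)

c1: I1→IntU
c2: I1 RO
c3: I1 EX
c4: I1 WR R4
c5: I2→AddU
c6: I2 RO
c8: I2 EX
c9: I2 WR R4
c10: I3→IntU
c11: I3 RO
c12: I3 EX
c13: I3 WR R4
c14: I4→MulU
c15: I4 RO · I5→DivU
c16: I5 RO
c18: I4 EX
c19: I4 WR R4
c23: I5 EX
c24: I5 WR R3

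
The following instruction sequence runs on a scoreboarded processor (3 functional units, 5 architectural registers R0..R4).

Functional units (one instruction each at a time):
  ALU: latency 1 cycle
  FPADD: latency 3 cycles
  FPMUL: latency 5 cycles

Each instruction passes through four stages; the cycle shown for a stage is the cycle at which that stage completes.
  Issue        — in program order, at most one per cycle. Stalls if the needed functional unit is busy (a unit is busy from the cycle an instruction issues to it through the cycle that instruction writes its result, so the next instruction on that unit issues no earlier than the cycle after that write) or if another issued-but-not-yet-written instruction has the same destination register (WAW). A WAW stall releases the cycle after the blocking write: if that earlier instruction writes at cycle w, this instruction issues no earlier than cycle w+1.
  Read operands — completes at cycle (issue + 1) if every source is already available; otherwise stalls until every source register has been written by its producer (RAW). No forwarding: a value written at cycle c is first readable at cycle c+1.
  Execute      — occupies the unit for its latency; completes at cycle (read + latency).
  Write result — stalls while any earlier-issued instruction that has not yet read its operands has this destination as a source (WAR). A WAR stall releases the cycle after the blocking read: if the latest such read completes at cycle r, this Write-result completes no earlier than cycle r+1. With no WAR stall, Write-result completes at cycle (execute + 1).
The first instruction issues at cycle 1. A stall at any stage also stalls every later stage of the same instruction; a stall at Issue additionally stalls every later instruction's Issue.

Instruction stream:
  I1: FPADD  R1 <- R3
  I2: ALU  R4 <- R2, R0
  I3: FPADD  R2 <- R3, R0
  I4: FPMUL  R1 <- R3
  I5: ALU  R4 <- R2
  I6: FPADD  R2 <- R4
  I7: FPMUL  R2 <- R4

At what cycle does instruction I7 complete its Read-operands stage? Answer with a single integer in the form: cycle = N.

cycle = 22

cycle 1: I1→FPADD
cycle 2: I1 RO | I2→ALU
cycle 3: I2 RO
cycle 4: I2 EX
cycle 5: I1 EX | I2 WR R4
cycle 6: I1 WR R1
cycle 7: I3→FPADD
cycle 8: I3 RO | I4→FPMUL
cycle 9: I4 RO | I5→ALU
cycle 11: I3 EX
cycle 12: I3 WR R2
cycle 13: I5 RO | I6→FPADD
cycle 14: I4 EX | I5 EX
cycle 15: I4 WR R1 | I5 WR R4
cycle 16: I6 RO
cycle 19: I6 EX
cycle 20: I6 WR R2
cycle 21: I7→FPMUL
cycle 22: I7 RO
cycle 27: I7 EX
cycle 28: I7 WR R2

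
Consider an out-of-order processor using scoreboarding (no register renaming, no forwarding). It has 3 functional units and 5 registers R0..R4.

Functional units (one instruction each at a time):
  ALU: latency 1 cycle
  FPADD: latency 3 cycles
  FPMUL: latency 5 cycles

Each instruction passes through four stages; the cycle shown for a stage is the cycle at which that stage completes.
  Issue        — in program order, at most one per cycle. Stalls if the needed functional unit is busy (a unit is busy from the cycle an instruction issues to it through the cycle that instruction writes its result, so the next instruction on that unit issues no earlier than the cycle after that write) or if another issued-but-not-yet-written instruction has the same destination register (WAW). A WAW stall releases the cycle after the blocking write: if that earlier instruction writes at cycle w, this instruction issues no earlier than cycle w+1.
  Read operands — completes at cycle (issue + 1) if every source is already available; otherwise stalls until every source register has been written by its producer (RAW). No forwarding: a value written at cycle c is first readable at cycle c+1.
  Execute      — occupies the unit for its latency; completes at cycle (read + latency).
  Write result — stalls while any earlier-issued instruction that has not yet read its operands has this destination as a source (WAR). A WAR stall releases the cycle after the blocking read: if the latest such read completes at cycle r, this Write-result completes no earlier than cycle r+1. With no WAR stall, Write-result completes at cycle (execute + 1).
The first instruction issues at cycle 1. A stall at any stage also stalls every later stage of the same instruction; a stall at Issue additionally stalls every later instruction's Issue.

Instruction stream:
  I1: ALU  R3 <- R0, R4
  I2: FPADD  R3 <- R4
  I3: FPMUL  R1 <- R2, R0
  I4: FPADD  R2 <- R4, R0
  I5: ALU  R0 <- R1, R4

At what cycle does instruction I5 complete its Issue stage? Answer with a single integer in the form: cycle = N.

c1: I1→ALU
c2: I1 RO
c3: I1 EX
c4: I1 WR R3
c5: I2→FPADD
c6: I2 RO | I3→FPMUL
c7: I3 RO
c9: I2 EX
c10: I2 WR R3
c11: I4→FPADD
c12: I3 EX | I4 RO | I5→ALU
c13: I3 WR R1
c14: I5 RO
c15: I4 EX | I5 EX
c16: I4 WR R2 | I5 WR R0

cycle = 12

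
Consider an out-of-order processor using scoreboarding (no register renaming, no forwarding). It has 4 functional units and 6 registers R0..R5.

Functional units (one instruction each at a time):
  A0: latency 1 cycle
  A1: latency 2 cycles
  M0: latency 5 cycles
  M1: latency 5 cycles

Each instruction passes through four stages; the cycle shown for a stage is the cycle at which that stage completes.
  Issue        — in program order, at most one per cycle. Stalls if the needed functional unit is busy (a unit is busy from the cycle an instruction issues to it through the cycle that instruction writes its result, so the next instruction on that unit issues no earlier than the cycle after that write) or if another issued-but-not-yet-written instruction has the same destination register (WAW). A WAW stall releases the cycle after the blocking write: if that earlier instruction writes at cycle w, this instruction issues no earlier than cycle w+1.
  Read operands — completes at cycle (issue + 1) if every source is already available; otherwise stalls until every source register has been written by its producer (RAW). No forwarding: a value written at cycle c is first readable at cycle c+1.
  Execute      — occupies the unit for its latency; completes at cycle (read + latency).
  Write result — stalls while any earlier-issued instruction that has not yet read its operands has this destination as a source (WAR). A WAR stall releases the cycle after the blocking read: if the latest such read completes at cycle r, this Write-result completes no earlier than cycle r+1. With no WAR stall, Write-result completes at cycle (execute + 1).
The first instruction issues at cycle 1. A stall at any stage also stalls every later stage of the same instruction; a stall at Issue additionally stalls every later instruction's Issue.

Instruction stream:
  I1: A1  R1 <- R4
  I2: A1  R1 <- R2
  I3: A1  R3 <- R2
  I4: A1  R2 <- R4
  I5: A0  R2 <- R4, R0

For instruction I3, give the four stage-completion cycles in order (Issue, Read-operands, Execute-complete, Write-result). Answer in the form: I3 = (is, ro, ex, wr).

I3 = (11, 12, 14, 15)

I1 -> (1, 2, 4, 5)
I2 -> (6, 7, 9, 10)  // struct: A1 busy until I1 writes@5
I3 -> (11, 12, 14, 15)  // struct: A1 busy until I2 writes@10
I4 -> (16, 17, 19, 20)  // struct: A1 busy until I3 writes@15
I5 -> (21, 22, 23, 24)  // WAW R2: wait I4 write@20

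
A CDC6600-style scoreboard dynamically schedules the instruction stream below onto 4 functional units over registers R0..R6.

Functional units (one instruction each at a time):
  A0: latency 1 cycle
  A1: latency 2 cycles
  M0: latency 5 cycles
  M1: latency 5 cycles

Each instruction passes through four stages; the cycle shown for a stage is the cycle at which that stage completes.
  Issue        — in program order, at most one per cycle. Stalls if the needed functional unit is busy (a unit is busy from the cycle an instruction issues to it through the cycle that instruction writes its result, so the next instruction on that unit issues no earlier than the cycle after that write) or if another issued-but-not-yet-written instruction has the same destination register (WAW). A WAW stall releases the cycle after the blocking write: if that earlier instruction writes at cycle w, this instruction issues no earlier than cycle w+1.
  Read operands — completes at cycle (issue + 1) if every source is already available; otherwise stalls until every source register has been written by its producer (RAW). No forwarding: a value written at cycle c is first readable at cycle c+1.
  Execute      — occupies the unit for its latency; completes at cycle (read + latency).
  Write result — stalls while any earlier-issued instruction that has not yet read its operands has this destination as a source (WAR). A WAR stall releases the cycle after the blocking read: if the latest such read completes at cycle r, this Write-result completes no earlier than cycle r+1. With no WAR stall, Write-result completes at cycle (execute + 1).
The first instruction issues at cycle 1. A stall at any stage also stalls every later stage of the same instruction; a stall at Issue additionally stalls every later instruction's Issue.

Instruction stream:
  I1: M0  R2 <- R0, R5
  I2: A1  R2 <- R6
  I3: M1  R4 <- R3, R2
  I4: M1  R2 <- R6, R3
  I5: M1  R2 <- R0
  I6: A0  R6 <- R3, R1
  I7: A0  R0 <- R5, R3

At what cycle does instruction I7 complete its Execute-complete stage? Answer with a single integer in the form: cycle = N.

cycle = 36

[I1] 1/2/7/8
[I2] 9/10/12/13  (WAW R2: wait I1 write@8)
[I3] 10/14/19/20  (RAW R2: wait I2 write@13)
[I4] 21/22/27/28  (struct: M1 busy until I3 writes@20)
[I5] 29/30/35/36  (struct: M1 busy until I4 writes@28)
[I6] 30/31/32/33
[I7] 34/35/36/37  (struct: A0 busy until I6 writes@33)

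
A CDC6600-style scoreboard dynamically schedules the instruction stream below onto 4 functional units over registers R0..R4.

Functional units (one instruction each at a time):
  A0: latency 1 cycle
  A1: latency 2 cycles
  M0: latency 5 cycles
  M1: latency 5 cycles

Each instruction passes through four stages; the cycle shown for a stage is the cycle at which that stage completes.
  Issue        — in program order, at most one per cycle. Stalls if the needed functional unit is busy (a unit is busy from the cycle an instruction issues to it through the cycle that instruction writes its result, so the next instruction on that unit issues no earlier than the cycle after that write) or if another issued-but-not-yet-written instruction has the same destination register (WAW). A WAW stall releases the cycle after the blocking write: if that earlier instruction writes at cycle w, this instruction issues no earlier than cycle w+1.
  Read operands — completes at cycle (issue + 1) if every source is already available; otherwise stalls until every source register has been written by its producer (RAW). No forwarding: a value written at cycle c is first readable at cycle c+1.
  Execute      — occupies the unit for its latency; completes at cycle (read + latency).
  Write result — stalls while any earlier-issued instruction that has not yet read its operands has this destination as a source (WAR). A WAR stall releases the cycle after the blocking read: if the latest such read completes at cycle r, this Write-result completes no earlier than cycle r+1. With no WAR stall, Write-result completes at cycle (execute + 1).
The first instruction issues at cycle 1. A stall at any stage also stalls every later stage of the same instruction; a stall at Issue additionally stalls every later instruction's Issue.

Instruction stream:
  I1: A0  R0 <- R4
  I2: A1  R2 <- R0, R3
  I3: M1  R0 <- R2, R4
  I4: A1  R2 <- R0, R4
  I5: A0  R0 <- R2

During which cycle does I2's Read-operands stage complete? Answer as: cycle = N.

cycle = 5

I1: IS=1 RO=2 EX=3 WR=4
I2: IS=2 RO=5 EX=7 WR=8  [RAW R0: wait I1 write@4]
I3: IS=5 RO=9 EX=14 WR=15  [WAW R0: wait I1 write@4; RAW R2: wait I2 write@8]
I4: IS=9 RO=16 EX=18 WR=19  [struct: A1 busy until I2 writes@8; RAW R0: wait I3 write@15]
I5: IS=16 RO=20 EX=21 WR=22  [WAW R0: wait I3 write@15; RAW R2: wait I4 write@19]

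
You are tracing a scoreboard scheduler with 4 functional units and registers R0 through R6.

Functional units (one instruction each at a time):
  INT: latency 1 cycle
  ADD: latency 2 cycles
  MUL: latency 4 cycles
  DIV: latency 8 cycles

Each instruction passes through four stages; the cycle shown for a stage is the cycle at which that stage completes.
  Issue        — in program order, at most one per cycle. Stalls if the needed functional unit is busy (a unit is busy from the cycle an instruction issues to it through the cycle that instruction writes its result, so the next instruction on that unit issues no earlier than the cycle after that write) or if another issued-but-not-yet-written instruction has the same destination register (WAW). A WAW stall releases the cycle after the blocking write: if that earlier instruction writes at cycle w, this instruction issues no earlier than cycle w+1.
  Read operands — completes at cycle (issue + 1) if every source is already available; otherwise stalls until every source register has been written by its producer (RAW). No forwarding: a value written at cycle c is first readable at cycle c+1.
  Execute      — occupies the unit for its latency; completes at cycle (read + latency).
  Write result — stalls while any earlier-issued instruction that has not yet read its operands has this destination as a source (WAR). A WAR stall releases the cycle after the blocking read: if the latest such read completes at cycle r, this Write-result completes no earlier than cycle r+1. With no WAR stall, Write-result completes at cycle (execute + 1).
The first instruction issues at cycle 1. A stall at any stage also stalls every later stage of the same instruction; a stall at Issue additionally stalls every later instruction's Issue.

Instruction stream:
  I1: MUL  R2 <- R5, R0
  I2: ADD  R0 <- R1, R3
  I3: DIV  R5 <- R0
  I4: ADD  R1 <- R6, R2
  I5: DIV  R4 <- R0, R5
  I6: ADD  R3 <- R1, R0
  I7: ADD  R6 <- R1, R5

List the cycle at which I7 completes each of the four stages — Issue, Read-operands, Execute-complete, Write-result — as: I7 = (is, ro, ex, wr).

cycle 1: issue I1 (MUL)
cycle 2: I1 read-ops | issue I2 (ADD)
cycle 3: I2 read-ops | issue I3 (DIV)
cycle 5: I2 finished on ADD
cycle 6: I1 finished on MUL | I2→R0
cycle 7: I1→R2 | I3 read-ops | issue I4 (ADD)
cycle 8: I4 read-ops
cycle 10: I4 finished on ADD
cycle 11: I4→R1
cycle 15: I3 finished on DIV
cycle 16: I3→R5
cycle 17: issue I5 (DIV)
cycle 18: I5 read-ops | issue I6 (ADD)
cycle 19: I6 read-ops
cycle 21: I6 finished on ADD
cycle 22: I6→R3
cycle 23: issue I7 (ADD)
cycle 24: I7 read-ops
cycle 26: I5 finished on DIV | I7 finished on ADD
cycle 27: I5→R4 | I7→R6

I7 = (23, 24, 26, 27)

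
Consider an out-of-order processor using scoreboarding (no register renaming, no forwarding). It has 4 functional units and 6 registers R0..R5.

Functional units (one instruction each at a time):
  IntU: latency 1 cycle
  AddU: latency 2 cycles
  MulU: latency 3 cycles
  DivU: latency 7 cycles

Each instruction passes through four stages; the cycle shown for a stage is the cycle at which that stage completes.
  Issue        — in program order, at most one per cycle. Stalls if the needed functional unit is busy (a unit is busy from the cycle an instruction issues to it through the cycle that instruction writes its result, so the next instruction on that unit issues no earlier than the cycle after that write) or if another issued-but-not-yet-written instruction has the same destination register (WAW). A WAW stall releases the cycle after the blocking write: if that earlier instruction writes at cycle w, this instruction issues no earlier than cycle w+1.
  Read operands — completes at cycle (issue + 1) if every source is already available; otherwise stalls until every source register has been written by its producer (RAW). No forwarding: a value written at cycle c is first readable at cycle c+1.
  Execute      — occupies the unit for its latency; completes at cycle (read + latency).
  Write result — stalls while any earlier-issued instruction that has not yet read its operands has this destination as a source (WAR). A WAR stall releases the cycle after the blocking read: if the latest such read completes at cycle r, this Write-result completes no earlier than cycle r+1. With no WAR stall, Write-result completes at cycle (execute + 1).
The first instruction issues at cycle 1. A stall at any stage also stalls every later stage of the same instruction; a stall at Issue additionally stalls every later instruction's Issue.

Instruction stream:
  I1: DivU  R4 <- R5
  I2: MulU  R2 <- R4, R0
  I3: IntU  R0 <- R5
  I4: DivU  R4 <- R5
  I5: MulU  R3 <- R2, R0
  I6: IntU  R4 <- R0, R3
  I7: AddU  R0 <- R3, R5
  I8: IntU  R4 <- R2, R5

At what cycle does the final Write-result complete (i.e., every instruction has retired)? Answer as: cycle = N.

I1  is:1  ro:2  ex:9  wr:10
I2  is:2  ro:11  ex:14  wr:15  — RAW R4: wait I1 write@10
I3  is:3  ro:4  ex:5  wr:12  — WAR R0: wait I2 read@11
I4  is:11  ro:12  ex:19  wr:20  — struct: DivU busy until I1 writes@10
I5  is:16  ro:17  ex:20  wr:21  — struct: MulU busy until I2 writes@15
I6  is:21  ro:22  ex:23  wr:24  — WAW R4: wait I4 write@20
I7  is:22  ro:23  ex:25  wr:26
I8  is:25  ro:26  ex:27  wr:28  — struct: IntU busy until I6 writes@24

cycle = 28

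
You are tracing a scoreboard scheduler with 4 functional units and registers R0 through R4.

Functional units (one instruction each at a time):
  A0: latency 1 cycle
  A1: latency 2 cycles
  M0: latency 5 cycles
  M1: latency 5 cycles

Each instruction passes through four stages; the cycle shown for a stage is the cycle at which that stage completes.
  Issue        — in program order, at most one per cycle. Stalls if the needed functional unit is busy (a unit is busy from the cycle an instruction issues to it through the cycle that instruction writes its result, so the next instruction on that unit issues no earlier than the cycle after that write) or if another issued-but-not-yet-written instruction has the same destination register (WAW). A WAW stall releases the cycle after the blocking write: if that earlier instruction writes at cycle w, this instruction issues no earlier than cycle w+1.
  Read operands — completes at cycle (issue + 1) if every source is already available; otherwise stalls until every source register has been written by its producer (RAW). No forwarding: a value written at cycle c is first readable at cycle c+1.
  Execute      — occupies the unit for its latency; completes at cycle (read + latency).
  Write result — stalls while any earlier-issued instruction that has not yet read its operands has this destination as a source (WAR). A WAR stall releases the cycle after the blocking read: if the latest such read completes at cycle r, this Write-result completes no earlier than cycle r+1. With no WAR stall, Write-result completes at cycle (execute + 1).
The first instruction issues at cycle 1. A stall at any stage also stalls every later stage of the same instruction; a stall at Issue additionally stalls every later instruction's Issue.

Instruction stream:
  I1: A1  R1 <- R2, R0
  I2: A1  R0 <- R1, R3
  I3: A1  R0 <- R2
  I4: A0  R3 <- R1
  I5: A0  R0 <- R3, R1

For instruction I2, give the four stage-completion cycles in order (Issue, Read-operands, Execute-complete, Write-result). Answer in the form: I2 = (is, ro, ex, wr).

[I1] 1/2/4/5
[I2] 6/7/9/10  (struct: A1 busy until I1 writes@5)
[I3] 11/12/14/15  (struct: A1 busy until I2 writes@10)
[I4] 12/13/14/15
[I5] 16/17/18/19  (struct: A0 busy until I4 writes@15)

I2 = (6, 7, 9, 10)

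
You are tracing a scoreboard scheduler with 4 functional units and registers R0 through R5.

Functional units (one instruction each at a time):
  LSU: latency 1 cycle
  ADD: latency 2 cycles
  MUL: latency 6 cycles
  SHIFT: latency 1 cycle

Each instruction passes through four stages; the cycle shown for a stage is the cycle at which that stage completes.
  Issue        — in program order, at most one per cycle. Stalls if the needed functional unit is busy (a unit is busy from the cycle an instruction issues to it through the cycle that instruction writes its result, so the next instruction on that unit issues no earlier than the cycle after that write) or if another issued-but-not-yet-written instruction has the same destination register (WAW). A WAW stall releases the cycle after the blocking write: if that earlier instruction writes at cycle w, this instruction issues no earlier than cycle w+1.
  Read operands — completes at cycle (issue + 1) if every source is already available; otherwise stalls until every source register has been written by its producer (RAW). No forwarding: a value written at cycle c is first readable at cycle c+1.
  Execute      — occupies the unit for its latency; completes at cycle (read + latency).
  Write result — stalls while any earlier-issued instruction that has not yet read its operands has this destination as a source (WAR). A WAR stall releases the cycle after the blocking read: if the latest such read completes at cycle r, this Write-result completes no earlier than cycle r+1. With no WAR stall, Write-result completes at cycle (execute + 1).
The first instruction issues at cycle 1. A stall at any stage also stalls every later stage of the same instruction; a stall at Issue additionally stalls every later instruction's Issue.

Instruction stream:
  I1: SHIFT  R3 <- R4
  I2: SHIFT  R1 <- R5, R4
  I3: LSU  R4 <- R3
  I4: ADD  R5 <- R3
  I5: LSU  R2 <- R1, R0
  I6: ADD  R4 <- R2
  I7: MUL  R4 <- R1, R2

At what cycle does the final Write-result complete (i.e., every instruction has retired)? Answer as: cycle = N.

cycle = 26

I1  is:1  ro:2  ex:3  wr:4
I2  is:5  ro:6  ex:7  wr:8  — struct: SHIFT busy until I1 writes@4
I3  is:6  ro:7  ex:8  wr:9
I4  is:7  ro:8  ex:10  wr:11
I5  is:10  ro:11  ex:12  wr:13  — struct: LSU busy until I3 writes@9
I6  is:12  ro:14  ex:16  wr:17  — struct: ADD busy until I4 writes@11, RAW R2: wait I5 write@13
I7  is:18  ro:19  ex:25  wr:26  — WAW R4: wait I6 write@17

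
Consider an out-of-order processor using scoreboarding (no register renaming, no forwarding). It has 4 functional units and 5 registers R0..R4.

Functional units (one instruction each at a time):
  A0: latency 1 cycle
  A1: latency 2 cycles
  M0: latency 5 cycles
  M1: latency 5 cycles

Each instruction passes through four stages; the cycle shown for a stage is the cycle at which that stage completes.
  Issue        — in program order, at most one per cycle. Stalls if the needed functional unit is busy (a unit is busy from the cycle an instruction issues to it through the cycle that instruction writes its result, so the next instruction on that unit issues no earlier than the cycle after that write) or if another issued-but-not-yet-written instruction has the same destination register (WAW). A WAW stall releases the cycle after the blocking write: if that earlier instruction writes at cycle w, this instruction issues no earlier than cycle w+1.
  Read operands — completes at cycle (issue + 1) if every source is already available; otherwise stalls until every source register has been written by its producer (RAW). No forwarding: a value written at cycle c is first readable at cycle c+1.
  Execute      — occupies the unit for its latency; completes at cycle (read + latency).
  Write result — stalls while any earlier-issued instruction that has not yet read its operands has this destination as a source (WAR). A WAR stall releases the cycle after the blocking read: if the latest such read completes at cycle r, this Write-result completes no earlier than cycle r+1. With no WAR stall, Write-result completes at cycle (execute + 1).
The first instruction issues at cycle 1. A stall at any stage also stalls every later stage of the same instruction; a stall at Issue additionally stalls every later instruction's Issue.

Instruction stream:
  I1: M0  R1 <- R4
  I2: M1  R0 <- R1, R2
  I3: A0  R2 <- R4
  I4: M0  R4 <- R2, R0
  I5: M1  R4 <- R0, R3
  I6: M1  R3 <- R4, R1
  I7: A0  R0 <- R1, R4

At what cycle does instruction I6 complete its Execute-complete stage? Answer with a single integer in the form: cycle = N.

cycle = 37

[1] issue I1 (M0)
[2] I1 read-ops · issue I2 (M1)
[3] issue I3 (A0)
[4] I3 read-ops
[5] I3 finished on A0
[7] I1 finished on M0
[8] I1→R1
[9] I2 read-ops · issue I4 (M0)
[10] I3→R2
[14] I2 finished on M1
[15] I2→R0
[16] I4 read-ops
[21] I4 finished on M0
[22] I4→R4
[23] issue I5 (M1)
[24] I5 read-ops
[29] I5 finished on M1
[30] I5→R4
[31] issue I6 (M1)
[32] I6 read-ops · issue I7 (A0)
[33] I7 read-ops
[34] I7 finished on A0
[35] I7→R0
[37] I6 finished on M1
[38] I6→R3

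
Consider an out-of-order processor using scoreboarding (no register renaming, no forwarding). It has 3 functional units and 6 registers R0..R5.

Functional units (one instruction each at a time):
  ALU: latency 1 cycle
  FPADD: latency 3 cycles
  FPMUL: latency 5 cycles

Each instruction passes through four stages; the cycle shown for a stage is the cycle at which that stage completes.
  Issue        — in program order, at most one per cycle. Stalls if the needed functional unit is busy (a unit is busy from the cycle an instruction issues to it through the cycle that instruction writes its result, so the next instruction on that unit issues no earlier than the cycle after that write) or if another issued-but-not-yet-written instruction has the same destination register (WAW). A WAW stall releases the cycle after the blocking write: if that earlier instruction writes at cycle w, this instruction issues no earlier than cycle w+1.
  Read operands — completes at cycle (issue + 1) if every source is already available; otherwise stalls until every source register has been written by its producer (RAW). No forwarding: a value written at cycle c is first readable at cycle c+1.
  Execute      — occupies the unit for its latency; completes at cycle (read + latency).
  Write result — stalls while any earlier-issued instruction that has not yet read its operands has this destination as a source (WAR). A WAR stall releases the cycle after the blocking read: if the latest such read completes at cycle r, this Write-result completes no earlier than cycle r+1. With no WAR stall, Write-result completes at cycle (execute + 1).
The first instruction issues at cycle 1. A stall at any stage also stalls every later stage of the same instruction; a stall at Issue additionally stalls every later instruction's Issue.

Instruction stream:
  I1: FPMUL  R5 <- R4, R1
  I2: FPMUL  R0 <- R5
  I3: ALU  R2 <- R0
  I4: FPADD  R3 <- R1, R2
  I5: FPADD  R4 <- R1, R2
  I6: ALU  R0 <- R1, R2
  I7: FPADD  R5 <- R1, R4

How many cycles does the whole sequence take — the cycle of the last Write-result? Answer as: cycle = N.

1) issue 1, read 2, done 7, write 8
2) issue 9, read 10, done 15, write 16  <struct: FPMUL busy until I1 writes@8>
3) issue 10, read 17, done 18, write 19  <RAW R0: wait I2 write@16>
4) issue 11, read 20, done 23, write 24  <RAW R2: wait I3 write@19>
5) issue 25, read 26, done 29, write 30  <struct: FPADD busy until I4 writes@24>
6) issue 26, read 27, done 28, write 29
7) issue 31, read 32, done 35, write 36  <struct: FPADD busy until I5 writes@30>

cycle = 36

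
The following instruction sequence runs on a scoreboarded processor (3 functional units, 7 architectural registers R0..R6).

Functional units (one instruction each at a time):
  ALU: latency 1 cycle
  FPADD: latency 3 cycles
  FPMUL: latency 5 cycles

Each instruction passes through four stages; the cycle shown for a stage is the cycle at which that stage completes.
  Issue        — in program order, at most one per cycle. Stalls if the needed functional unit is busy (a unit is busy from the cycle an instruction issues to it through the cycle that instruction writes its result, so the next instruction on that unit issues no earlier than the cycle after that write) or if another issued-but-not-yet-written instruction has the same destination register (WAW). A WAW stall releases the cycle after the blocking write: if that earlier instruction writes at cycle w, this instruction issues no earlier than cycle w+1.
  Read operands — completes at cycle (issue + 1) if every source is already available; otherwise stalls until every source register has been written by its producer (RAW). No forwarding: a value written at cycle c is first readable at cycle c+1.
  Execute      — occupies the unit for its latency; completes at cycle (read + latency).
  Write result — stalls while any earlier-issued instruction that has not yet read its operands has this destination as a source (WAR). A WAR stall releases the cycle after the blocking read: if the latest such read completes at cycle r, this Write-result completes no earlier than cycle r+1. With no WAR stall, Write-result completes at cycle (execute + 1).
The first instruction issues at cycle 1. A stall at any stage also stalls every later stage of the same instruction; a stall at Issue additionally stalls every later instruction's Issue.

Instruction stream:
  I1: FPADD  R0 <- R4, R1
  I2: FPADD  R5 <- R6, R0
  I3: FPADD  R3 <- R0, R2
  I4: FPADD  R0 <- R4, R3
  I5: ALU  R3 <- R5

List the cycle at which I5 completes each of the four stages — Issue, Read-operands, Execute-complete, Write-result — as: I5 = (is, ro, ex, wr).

I5 = (20, 21, 22, 23)

c1: I1 issues→FPADD
c2: I1 reads
c5: I1 exec-done
c6: I1 writes R0
c7: I2 issues→FPADD
c8: I2 reads
c11: I2 exec-done
c12: I2 writes R5
c13: I3 issues→FPADD
c14: I3 reads
c17: I3 exec-done
c18: I3 writes R3
c19: I4 issues→FPADD
c20: I4 reads | I5 issues→ALU
c21: I5 reads
c22: I5 exec-done
c23: I4 exec-done | I5 writes R3
c24: I4 writes R0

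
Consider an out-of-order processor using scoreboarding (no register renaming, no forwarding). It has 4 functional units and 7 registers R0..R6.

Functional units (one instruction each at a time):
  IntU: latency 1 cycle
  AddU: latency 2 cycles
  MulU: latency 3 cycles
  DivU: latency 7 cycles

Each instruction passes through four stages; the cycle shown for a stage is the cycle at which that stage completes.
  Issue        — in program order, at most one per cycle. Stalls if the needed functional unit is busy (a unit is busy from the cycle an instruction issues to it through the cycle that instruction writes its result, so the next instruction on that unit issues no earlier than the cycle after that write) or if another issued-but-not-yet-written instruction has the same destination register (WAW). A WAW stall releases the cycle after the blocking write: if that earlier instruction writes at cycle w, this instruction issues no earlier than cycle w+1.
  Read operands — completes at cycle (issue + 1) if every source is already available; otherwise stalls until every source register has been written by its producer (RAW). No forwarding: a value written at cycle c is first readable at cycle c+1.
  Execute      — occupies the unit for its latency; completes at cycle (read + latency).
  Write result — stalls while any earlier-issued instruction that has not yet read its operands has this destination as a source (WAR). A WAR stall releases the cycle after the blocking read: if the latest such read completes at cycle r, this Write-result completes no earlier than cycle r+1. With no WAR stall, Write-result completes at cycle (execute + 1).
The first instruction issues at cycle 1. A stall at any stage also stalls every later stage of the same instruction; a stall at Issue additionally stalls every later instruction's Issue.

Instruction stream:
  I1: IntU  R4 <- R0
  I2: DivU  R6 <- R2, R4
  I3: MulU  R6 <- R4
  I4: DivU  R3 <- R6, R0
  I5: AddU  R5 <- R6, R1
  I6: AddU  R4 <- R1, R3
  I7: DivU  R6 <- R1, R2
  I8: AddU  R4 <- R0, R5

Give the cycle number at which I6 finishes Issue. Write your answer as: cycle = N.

  I1 | 1 | 2 | 3 | 4
  I2 | 2 | 5 | 12 | 13   RAW R4: wait I1 write@4
  I3 | 14 | 15 | 18 | 19   WAW R6: wait I2 write@13
  I4 | 15 | 20 | 27 | 28   RAW R6: wait I3 write@19
  I5 | 16 | 20 | 22 | 23   RAW R6: wait I3 write@19
  I6 | 24 | 29 | 31 | 32   struct: AddU busy until I5 writes@23 · RAW R3: wait I4 write@28
  I7 | 29 | 30 | 37 | 38   struct: DivU busy until I4 writes@28
  I8 | 33 | 34 | 36 | 37   struct: AddU busy until I6 writes@32

cycle = 24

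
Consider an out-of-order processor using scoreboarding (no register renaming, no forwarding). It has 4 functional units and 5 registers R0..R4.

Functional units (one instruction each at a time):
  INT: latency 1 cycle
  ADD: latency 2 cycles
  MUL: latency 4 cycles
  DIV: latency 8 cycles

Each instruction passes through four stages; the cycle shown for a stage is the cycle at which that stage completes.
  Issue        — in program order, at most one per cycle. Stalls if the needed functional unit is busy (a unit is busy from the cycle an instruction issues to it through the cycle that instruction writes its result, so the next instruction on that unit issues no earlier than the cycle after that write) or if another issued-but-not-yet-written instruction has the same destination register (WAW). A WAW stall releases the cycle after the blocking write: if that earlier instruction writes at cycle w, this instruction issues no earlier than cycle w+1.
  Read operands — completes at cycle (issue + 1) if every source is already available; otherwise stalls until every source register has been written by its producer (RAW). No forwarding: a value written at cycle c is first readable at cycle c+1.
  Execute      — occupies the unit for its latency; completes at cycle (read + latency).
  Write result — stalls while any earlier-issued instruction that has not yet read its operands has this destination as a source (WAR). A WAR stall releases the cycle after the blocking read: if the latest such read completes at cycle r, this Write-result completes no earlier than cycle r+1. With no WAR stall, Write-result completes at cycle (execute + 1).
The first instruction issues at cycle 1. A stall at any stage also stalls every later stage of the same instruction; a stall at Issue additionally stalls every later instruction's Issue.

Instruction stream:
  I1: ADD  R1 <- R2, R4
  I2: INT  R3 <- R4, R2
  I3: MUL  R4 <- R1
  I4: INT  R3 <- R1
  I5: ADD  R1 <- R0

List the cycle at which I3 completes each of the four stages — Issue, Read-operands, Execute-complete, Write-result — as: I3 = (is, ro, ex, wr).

I1  is:1  ro:2  ex:4  wr:5
I2  is:2  ro:3  ex:4  wr:5
I3  is:3  ro:6  ex:10  wr:11  — RAW R1: wait I1 write@5
I4  is:6  ro:7  ex:8  wr:9  — struct: INT busy until I2 writes@5
I5  is:7  ro:8  ex:10  wr:11

I3 = (3, 6, 10, 11)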